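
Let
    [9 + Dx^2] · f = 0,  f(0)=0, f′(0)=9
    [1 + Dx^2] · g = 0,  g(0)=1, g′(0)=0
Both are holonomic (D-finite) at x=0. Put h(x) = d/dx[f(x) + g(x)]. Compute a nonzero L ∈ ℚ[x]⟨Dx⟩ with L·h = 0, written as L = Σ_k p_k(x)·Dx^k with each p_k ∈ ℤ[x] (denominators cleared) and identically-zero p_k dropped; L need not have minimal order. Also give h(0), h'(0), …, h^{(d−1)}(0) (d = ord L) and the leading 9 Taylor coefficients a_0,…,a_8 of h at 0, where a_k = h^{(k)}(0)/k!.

f: a_k = 0, 9, 0, -27/2, 0, 243/40, 0, -729/560, 0, …
g: a_k = 1, 0, -1/2, 0, 1/24, 0, -1/720, 0, 1/40320, …
f+g: L₀ = lclm(L_f,L_g), ord ≤ 2+2.
Derive L from L₀ (diff closure).
L = 9 + 10·Dx^2 + Dx^4  (order 4).
h: a_k = 9, -1, -81/2, 1/6, 243/8, -1/120, -729/80, 1/5040, 6561/4480, …
ICs: h(0) = 9, h′(0) = -1, h′′(0) = -81, h′′′(0) = 1.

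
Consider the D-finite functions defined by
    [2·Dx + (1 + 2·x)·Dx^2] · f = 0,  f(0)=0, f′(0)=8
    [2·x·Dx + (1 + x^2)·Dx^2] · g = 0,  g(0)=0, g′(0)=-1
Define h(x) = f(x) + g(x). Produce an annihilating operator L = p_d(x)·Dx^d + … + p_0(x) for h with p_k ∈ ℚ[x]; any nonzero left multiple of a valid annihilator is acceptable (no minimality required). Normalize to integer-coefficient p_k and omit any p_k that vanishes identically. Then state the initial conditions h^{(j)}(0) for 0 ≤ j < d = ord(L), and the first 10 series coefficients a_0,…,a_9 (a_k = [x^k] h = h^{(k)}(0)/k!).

f: a_k = 0, 8, -8, 32/3, -16, 128/5, -128/3, 512/7, -128, 2048/9, …
g: a_k = 0, -1, 0, 1/3, 0, -1/5, 0, 1/7, 0, -1/9, …
Sum ⇒ L₀ = lclm(L_f,L_g) in ℚ(x)⟨Dx⟩.
L = (-2 - 12·x + 6·x^2 + 4·x^3)·Dx + (-5 - 4·x - 9·x^2 + 12·x^3 + 8·x^4)·Dx^2 + (-1 - x + 2·x^2 + x^3 + 3·x^4 + 2·x^5)·Dx^3  (order 3).
h: a_k = 0, 7, -8, 11, -16, 127/5, -128/3, 513/7, -128, 2047/9, …
ICs: h(0) = 0, h′(0) = 7, h′′(0) = -16.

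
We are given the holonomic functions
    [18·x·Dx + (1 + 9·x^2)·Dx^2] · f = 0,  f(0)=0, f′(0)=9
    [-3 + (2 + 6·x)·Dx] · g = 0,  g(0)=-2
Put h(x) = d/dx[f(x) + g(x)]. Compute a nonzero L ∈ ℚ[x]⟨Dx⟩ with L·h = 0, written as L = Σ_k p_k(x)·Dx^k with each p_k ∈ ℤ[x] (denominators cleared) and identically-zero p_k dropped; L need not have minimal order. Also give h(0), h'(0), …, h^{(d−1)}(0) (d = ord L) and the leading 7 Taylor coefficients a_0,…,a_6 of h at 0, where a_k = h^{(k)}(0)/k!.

L = (-36 - 270·x + 972·x^2 + 1458·x^3) + (-33 - 144·x + 270·x^2 + 3888·x^3 + 5103·x^4)·Dx + (-2 + 18·x + 108·x^2 + 324·x^3 + 1134·x^4 + 1458·x^5)·Dx^2  (order 2).
h: a_k = 6, 9/2, -729/8, 405/16, 84807/128, 45927/256, -7223661/1024, …
ICs: h(0) = 6, h′(0) = 9/2.

f: a_k = 0, 9, 0, -27, 0, 729/5, 0, …
g: a_k = -2, -3, 9/4, -27/8, 405/64, -1701/128, 15309/512, …
f+g: L₀ = lclm(L_f,L_g), ord ≤ 2+1.
h₀' ⇒ L via d/dx closure of L₀.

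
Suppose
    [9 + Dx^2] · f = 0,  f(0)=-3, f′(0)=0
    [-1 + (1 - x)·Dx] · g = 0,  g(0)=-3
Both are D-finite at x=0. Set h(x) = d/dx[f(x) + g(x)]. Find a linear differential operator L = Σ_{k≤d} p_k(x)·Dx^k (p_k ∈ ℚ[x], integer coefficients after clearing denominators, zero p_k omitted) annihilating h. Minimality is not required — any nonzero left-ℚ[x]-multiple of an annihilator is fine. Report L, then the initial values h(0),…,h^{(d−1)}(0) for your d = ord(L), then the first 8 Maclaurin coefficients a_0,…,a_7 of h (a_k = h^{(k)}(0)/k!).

L = (126 - 108·x + 54·x^2) + (-45 + 99·x - 81·x^2 + 27·x^3)·Dx + (14 - 12·x + 6·x^2)·Dx^2 + (-5 + 11·x - 9·x^2 + 3·x^3)·Dx^3  (order 3).
h: a_k = -3, 21, -9, -105/2, -15, 9/40, -21, -15627/560, …
ICs: h(0) = -3, h′(0) = 21, h′′(0) = -18.

f: a_k = -3, 0, 27/2, 0, -81/8, 0, 243/80, 0, …
g: a_k = -3, -3, -3, -3, -3, -3, -3, -3, …
Sum ⇒ L₀ = lclm(L_f,L_g) in ℚ(x)⟨Dx⟩.
h=h₀': d/dx-closure on L₀ ⇒ L.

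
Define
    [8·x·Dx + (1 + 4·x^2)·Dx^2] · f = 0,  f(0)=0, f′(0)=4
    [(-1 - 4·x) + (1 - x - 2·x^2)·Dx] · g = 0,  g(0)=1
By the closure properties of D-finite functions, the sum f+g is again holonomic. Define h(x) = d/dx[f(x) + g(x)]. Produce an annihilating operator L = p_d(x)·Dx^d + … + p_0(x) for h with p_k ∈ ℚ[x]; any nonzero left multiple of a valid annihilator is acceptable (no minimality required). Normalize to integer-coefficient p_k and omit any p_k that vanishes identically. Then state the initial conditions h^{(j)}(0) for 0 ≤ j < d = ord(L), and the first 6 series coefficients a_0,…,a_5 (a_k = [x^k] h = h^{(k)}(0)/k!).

L = (24 - 96·x - 864·x^2 - 1536·x^3 - 3264·x^4 - 768·x^6) + (-19 - 80·x - 100·x^2 - 544·x^3 - 1424·x^4 - 2368·x^5 - 192·x^6 - 768·x^7)·Dx + (3 + 7·x + 32·x^2 - 28·x^3 + 24·x^4 - 240·x^5 - 256·x^6 - 64·x^7 - 128·x^8)·Dx^2  (order 2).
h: a_k = 5, 6, -1, 44, 169, 258, …
ICs: h(0) = 5, h′(0) = 6.

f: a_k = 0, 4, 0, -16/3, 0, 64/5, …
g: a_k = 1, 1, 3, 5, 11, 21, …
h₀=f+g: left-lcm gives L₀, ord ≤ 3.
Derive L from L₀ (diff closure).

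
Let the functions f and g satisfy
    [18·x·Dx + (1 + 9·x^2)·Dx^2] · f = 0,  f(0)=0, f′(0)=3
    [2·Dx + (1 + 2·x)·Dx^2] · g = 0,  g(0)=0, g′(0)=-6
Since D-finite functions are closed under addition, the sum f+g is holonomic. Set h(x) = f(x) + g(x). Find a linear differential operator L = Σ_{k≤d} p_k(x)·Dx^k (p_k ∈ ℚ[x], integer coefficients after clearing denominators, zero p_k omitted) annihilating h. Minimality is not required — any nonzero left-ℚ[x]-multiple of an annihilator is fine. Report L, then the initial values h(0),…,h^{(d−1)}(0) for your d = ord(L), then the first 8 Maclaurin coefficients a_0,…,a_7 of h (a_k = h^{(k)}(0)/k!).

L = (-18 - 108·x + 486·x^2 + 324·x^3)·Dx + (-13 - 36·x + 135·x^2 + 972·x^3 + 648·x^4)·Dx^2 + (-1 + 7·x + 18·x^2 + 81·x^3 + 243·x^4 + 162·x^5)·Dx^3  (order 3).
h: a_k = 0, -3, 6, -17, 12, 147/5, 32, -2571/7, …
ICs: h(0) = 0, h′(0) = -3, h′′(0) = 12.

f: a_k = 0, 3, 0, -9, 0, 243/5, 0, -2187/7, …
g: a_k = 0, -6, 6, -8, 12, -96/5, 32, -384/7, …
Weyl lclm of L_f,L_g ⇒ L₀ (ord ≤ 4).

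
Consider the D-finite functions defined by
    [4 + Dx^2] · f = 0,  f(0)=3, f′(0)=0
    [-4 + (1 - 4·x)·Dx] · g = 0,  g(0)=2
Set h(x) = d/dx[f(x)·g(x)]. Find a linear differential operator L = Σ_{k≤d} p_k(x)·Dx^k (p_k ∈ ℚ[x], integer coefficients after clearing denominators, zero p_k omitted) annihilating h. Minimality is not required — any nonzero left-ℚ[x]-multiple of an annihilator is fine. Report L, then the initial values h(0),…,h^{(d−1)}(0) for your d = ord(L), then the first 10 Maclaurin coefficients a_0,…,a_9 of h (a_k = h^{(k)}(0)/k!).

L = (-28 - 32·x + 64·x^2) + (-8 + 32·x)·Dx + (1 - 8·x + 16·x^2)·Dx^2  (order 2).
h: a_k = 24, 168, 1008, 5392, 26960, 647024/5, 9058336/15, 289866784/105, 434800176/35, 52176021104/945, …
ICs: h(0) = 24, h′(0) = 168.

f: a_k = 3, 0, -6, 0, 2, 0, -4/15, 0, 2/105, 0, …
g: a_k = 2, 8, 32, 128, 512, 2048, 8192, 32768, 131072, 524288, …
Product ⇒ symmetric product L₀, ord ≤ 2.
h=h₀': d/dx-closure on L₀ ⇒ L.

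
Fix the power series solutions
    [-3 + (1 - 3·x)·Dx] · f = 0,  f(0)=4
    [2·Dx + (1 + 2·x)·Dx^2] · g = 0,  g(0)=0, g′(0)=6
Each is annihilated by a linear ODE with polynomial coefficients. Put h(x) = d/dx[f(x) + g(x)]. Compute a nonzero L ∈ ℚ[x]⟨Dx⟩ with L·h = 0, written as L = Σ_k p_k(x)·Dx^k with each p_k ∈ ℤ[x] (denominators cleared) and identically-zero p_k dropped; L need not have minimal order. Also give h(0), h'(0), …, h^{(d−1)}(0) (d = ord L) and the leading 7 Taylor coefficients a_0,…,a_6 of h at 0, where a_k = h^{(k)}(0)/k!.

f: a_k = 4, 12, 36, 108, 324, 972, 2916, …
g: a_k = 0, 6, -6, 8, -12, 96/5, -32, …
f+g: L₀ = lclm(L_f,L_g), ord ≤ 1+2.
Derive L from L₀ (diff closure).
L = (78 + 36·x) + (23 + 132·x + 72·x^2)·Dx + (-4 + x + 27·x^2 + 18·x^3)·Dx^2  (order 2).
h: a_k = 18, 60, 348, 1248, 4956, 17304, 61620, …
ICs: h(0) = 18, h′(0) = 60.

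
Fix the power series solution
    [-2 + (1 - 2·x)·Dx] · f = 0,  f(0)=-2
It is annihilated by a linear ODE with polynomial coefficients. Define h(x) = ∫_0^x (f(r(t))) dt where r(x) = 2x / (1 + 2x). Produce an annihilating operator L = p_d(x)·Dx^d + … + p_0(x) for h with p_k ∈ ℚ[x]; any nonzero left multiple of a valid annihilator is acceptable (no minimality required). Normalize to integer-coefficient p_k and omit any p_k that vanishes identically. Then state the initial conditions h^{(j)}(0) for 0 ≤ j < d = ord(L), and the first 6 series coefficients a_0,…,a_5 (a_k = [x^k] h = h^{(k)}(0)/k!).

L = 4·Dx + (-1 + 4·x^2)·Dx^2  (order 2).
h: a_k = 0, -2, -4, -16/3, -8, -64/5, …
ICs: h(0) = 0, h′(0) = -2.

f: a_k = -2, -4, -8, -16, -32, -64, …
f∘r: x↦r, Dx↦Dx/r' in L_f ⇒ L₀.
Integrate: L := L₀·Dx.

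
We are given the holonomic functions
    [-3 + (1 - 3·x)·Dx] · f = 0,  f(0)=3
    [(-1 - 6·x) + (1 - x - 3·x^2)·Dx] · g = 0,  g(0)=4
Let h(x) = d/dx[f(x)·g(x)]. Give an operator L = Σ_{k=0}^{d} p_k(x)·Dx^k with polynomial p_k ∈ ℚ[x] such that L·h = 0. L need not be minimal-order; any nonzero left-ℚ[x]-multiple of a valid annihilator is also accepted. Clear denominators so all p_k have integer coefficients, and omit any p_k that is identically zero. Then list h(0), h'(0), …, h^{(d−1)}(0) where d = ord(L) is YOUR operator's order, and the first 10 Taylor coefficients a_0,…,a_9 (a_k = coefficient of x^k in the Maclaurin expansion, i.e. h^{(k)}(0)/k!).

L = (32 - 54·x - 216·x^2 + 972·x^4) + (-4 + 16·x + 27·x^2 - 144·x^3 + 243·x^5)·Dx  (order 1).
h: a_k = 48, 384, 1980, 8832, 35520, 134856, 490224, 1729536, 5962356, 20196480, …
ICs: h(0) = 48.

f: a_k = 3, 9, 27, 81, 243, 729, 2187, 6561, 19683, 59049, …
g: a_k = 4, 4, 16, 28, 76, 160, 388, 868, 2032, 4636, …
Product ⇒ symmetric product L₀, ord ≤ 1.
Differentiate: ansatz ord ≤ ord L₀ ⇒ L.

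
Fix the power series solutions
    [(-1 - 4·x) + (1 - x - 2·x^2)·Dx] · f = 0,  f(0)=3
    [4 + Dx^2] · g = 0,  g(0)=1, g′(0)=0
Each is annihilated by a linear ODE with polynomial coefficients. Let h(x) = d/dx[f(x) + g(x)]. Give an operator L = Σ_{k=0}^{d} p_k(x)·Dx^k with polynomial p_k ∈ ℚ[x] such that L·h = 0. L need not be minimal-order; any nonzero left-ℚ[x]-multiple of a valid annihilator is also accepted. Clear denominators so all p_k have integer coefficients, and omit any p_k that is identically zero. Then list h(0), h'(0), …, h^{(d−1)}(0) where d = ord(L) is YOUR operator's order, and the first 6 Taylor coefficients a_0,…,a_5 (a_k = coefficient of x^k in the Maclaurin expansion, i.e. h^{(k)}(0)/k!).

L = (576 + 2400·x + 5616·x^2 + 3360·x^3 + 3840·x^4 + 1152·x^5 + 768·x^6) + (-68 - 236·x + 240·x^2 + 488·x^3 + 560·x^4 + 672·x^5 + 448·x^6 + 256·x^7)·Dx + (144 + 600·x + 1404·x^2 + 840·x^3 + 960·x^4 + 288·x^5 + 192·x^6)·Dx^2 + (-17 - 59·x + 60·x^2 + 122·x^3 + 140·x^4 + 168·x^5 + 112·x^6 + 64·x^7)·Dx^3  (order 3).
h: a_k = 3, 14, 45, 404/3, 315, 11602/15, …
ICs: h(0) = 3, h′(0) = 14, h′′(0) = 90.

f: a_k = 3, 3, 9, 15, 33, 63, …
g: a_k = 1, 0, -2, 0, 2/3, 0, …
h₀=f+g: left-lcm gives L₀, ord ≤ 3.
Derive L from L₀ (diff closure).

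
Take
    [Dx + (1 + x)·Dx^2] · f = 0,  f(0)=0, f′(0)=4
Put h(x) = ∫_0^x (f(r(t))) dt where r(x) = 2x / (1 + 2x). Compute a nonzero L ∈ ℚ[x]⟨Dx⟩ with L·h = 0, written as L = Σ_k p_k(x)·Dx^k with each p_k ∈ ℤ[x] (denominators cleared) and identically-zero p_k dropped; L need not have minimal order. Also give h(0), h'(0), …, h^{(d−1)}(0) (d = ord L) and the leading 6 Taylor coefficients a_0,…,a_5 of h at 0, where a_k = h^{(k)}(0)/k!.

f: a_k = 0, 4, -2, 4/3, -1, 4/5, …
L₀ from L_f via x↦r, Dx↦r'^{-1}Dx.
h=∫h₀ ⇒ L = L₀·Dx.
L = (6 + 16·x)·Dx^2 + (1 + 6·x + 8·x^2)·Dx^3  (order 3).
h: a_k = 0, 0, 4, -8, 56/3, -48, …
ICs: h(0) = 0, h′(0) = 0, h′′(0) = 8.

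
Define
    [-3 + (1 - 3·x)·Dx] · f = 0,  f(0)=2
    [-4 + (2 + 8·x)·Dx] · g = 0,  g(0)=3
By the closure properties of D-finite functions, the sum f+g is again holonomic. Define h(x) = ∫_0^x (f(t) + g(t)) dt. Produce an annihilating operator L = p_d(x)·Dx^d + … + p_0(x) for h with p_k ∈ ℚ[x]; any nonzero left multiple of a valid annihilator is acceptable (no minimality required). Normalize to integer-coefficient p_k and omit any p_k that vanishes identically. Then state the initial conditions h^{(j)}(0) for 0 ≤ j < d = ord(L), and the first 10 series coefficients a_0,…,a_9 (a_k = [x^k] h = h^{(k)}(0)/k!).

f: a_k = 2, 6, 18, 54, 162, 486, 1458, 4374, 13122, 39366, …
g: a_k = 3, 6, -6, 12, -30, 84, -252, 792, -2574, 8580, …
h₀=f+g: left-lcm gives L₀, ord ≤ 2.
h=∫h₀ ⇒ L = L₀·Dx.
L = (-48 - 108·x)·Dx + (22 + 120·x + 324·x^2)·Dx^2 + (-1 - 19·x - 6·x^2 + 216·x^3)·Dx^3  (order 3).
h: a_k = 0, 5, 6, 4, 33/2, 132/5, 95, 1206/7, 2583/4, 1172, …
ICs: h(0) = 0, h′(0) = 5, h′′(0) = 12.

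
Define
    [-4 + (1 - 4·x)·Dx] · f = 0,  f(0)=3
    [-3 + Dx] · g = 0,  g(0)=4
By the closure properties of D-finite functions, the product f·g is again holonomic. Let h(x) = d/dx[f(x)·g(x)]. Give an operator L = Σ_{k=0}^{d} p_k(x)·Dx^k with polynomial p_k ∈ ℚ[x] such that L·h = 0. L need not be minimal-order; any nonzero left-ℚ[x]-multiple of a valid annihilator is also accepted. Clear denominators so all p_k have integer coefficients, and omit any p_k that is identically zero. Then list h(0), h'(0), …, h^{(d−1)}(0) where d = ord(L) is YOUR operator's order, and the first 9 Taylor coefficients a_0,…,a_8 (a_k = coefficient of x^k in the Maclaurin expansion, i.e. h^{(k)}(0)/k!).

L = (65 - 168·x + 144·x^2) + (-7 + 40·x - 48·x^2)·Dx  (order 1).
h: a_k = 84, 780, 4842, 25986, 260103/2, 6243201/10, 11654121/4, 266380221/20, 67127822253/1120, …
ICs: h(0) = 84.

f: a_k = 3, 12, 48, 192, 768, 3072, 12288, 49152, 196608, …
g: a_k = 4, 12, 18, 18, 27/2, 81/10, 81/20, 243/140, 729/1120, …
f·g: L₀ = L_f ⊗_s L_g, ord ≤ 1·1.
h=h₀': d/dx-closure on L₀ ⇒ L.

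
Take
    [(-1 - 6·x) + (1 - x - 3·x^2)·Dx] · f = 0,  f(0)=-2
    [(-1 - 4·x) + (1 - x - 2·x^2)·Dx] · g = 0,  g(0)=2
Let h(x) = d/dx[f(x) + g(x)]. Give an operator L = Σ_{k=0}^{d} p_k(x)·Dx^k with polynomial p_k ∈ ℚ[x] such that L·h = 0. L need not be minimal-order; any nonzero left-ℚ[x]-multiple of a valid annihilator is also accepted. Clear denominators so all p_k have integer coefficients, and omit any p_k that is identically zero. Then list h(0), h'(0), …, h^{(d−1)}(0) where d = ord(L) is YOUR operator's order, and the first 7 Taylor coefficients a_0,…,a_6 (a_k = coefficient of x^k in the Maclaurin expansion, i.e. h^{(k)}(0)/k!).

L = (-6 - 264·x - 360·x^2 - 1176·x^3 - 2406·x^4 - 3600·x^5 + 1296·x^6) + (6 + 54·x + 114·x^2 + 96·x^3 + 27·x^4 - 2334·x^5 - 1872·x^6 + 864·x^7)·Dx + (-1 + 2·x - 11·x^2 - 18·x^3 + 158·x^4 + 61·x^5 - 377·x^6 - 168·x^7 + 108·x^8)·Dx^2  (order 2).
h: a_k = 0, -4, -12, -64, -190, -648, -1848, …
ICs: h(0) = 0, h′(0) = -4.

f: a_k = -2, -2, -8, -14, -38, -80, -194, …
g: a_k = 2, 2, 6, 10, 22, 42, 86, …
L₀ := lclm(L_f,L_g); ord L₀ ≤ 1+1.
Differentiate: ansatz ord ≤ ord L₀ ⇒ L.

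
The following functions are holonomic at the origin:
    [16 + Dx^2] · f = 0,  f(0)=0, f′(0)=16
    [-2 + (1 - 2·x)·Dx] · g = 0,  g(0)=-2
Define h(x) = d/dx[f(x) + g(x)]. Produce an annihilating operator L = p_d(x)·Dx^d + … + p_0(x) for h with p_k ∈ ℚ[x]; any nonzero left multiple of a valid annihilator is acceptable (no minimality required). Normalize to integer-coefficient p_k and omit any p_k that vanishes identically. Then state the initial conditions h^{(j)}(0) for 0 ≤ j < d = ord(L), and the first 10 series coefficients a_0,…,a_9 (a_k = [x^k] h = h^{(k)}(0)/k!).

f: a_k = 0, 16, 0, -128/3, 0, 512/15, 0, -4096/315, 0, 8192/2835, …
g: a_k = -2, -4, -8, -16, -32, -64, -128, -256, -512, -1024, …
L₀ := lclm(L_f,L_g); ord L₀ ≤ 2+1.
Derive L from L₀ (diff closure).
L = (512 - 512·x + 512·x^2) + (-80 + 288·x - 384·x^2 + 256·x^3)·Dx + (32 - 32·x + 32·x^2)·Dx^2 + (-5 + 18·x - 24·x^2 + 16·x^3)·Dx^3  (order 3).
h: a_k = 12, -16, -176, -128, -448/3, -768, -84736/45, -4096, -2894848/315, -20480, …
ICs: h(0) = 12, h′(0) = -16, h′′(0) = -352.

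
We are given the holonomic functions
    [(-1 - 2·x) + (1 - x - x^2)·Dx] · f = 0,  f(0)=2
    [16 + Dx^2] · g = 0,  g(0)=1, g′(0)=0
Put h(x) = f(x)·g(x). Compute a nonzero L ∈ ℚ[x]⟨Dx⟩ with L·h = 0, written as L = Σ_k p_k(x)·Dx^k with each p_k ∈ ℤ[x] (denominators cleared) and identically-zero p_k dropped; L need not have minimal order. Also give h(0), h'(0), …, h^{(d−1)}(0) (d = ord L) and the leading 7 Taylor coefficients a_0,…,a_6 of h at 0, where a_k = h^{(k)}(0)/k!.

f: a_k = 2, 2, 4, 6, 10, 16, 26, …
g: a_k = 1, 0, -8, 0, 32/3, 0, -256/45, …
Product ⇒ symmetric product L₀, ord ≤ 2.
L = (-14 + 16·x + 16·x^2) + (2 + 4·x)·Dx + (-1 + x + x^2)·Dx^2  (order 2).
h: a_k = 2, 2, -12, -10, -2/3, -32/3, -1022/45, …
ICs: h(0) = 2, h′(0) = 2.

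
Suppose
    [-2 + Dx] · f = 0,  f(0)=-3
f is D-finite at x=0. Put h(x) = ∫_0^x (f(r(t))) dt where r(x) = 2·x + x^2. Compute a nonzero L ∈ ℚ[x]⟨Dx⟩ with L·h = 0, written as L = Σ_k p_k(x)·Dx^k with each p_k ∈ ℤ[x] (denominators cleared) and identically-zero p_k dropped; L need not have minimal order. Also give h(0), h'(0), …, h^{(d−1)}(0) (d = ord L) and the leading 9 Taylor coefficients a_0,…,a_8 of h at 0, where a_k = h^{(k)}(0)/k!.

L = (-4 - 4·x)·Dx + Dx^2  (order 2).
h: a_k = 0, -3, -6, -10, -14, -86/5, -284/15, -1996/105, -370/21, …
ICs: h(0) = 0, h′(0) = -3.

f: a_k = -3, -6, -6, -4, -2, -4/5, -4/15, -8/105, -2/105, …
Change of var in L_f (x↦r) gives L₀.
∫: right-multiply L₀ by Dx.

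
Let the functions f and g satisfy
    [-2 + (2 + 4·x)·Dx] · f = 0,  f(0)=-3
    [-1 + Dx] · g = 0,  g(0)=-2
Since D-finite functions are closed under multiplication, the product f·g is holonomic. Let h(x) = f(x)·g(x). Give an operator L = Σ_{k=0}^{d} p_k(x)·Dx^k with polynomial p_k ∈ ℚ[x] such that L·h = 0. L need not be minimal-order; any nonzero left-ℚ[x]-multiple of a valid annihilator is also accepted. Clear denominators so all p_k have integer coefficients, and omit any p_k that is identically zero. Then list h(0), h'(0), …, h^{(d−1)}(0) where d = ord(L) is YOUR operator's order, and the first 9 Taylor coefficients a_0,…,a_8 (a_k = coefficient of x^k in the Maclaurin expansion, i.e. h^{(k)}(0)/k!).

L = (-2 - 2·x) + (1 + 2·x)·Dx  (order 1).
h: a_k = 6, 12, 6, 4, -1, 14/5, -61/15, 694/105, -4591/420, …
ICs: h(0) = 6.

f: a_k = -3, -3, 3/2, -3/2, 15/8, -21/8, 63/16, -99/16, 1287/128, …
g: a_k = -2, -2, -1, -1/3, -1/12, -1/60, -1/360, -1/2520, -1/20160, …
L₀ := L_f ⊗_s L_g (sym. prod.), ord ≤ 1.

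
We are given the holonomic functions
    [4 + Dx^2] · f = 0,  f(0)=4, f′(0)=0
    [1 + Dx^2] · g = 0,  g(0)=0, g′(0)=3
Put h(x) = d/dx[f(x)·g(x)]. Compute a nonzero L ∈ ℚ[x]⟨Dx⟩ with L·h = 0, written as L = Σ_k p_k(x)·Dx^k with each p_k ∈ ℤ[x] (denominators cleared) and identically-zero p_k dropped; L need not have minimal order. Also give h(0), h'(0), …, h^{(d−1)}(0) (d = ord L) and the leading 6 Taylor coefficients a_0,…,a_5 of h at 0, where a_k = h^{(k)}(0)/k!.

L = 9 + 10·Dx^2 + Dx^4  (order 4).
h: a_k = 12, 0, -78, 0, 121/2, 0, …
ICs: h(0) = 12, h′(0) = 0, h′′(0) = -156, h′′′(0) = 0.

f: a_k = 4, 0, -8, 0, 8/3, 0, …
g: a_k = 0, 3, 0, -1/2, 0, 1/40, …
Product ⇒ symmetric product L₀, ord ≤ 4.
h=h₀': d/dx-closure on L₀ ⇒ L.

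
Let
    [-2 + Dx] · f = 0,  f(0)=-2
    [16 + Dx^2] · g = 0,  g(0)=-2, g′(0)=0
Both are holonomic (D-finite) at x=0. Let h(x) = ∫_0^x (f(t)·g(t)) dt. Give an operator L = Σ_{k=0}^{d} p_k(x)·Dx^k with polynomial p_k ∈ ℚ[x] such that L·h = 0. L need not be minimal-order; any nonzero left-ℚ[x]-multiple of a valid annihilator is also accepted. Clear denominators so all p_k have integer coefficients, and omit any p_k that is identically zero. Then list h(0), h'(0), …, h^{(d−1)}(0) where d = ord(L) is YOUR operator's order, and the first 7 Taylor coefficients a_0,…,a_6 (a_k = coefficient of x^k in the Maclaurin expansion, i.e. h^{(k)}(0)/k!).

L = 20·Dx - 4·Dx^2 + Dx^3  (order 3).
h: a_k = 0, 4, 4, -8, -44/3, -56/15, 328/45, …
ICs: h(0) = 0, h′(0) = 4, h′′(0) = 8.

f: a_k = -2, -4, -4, -8/3, -4/3, -8/15, -8/45, …
g: a_k = -2, 0, 16, 0, -64/3, 0, 512/45, …
Product ⇒ symmetric product L₀, ord ≤ 2.
Integrate: L := L₀·Dx.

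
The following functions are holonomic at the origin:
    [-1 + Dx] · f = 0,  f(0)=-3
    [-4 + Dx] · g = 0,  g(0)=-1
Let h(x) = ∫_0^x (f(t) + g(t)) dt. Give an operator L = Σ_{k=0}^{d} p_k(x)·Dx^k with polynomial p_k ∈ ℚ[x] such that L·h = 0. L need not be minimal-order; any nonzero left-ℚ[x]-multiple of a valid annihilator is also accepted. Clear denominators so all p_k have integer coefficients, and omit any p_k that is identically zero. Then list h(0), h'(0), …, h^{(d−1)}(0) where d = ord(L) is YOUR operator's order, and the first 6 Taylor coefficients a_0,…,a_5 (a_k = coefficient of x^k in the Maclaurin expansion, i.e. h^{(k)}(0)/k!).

L = 4·Dx - 5·Dx^2 + Dx^3  (order 3).
h: a_k = 0, -4, -7/2, -19/6, -67/24, -259/120, …
ICs: h(0) = 0, h′(0) = -4, h′′(0) = -7.

f: a_k = -3, -3, -3/2, -1/2, -1/8, -1/40, …
g: a_k = -1, -4, -8, -32/3, -32/3, -128/15, …
Weyl lclm of L_f,L_g ⇒ L₀ (ord ≤ 2).
∫: right-multiply L₀ by Dx.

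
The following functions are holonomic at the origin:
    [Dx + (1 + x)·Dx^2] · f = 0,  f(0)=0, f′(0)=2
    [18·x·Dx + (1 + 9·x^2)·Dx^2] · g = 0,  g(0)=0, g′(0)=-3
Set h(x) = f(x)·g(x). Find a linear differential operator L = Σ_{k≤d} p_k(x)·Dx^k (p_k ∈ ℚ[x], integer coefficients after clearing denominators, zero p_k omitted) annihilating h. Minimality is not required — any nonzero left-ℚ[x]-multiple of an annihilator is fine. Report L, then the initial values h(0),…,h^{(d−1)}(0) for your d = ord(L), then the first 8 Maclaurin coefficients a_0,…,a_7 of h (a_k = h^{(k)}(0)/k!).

L = (1368 + 2700·x + 37584·x^2 + 95580·x^3 + 87480·x^4 + 37908·x^5 + 26244·x^7)·Dx + (1298 + 9180·x + 54612·x^2 + 194724·x^3 + 324000·x^4 + 271188·x^5 + 102060·x^6 + 78732·x^7 + 91854·x^8)·Dx^2 + (76 + 2848·x + 12096·x^2 + 43992·x^3 + 117288·x^4 + 173016·x^5 + 139968·x^6 + 75816·x^7 + 78732·x^8 + 52488·x^9)·Dx^3 + (37 + 146·x + 901·x^2 + 2808·x^3 + 7362·x^4 + 15228·x^5 + 21546·x^6 + 17496·x^7 + 12393·x^8 + 13122·x^9 + 6561·x^10)·Dx^4  (order 4).
h: a_k = 0, 0, -6, 3, 16, -15/2, -462/5, 451/10, …
ICs: h(0) = 0, h′(0) = 0, h′′(0) = -12, h′′′(0) = 18.

f: a_k = 0, 2, -1, 2/3, -1/2, 2/5, -1/3, 2/7, …
g: a_k = 0, -3, 0, 9, 0, -243/5, 0, 2187/7, …
L₀ := L_f ⊗_s L_g (sym. prod.), ord ≤ 4.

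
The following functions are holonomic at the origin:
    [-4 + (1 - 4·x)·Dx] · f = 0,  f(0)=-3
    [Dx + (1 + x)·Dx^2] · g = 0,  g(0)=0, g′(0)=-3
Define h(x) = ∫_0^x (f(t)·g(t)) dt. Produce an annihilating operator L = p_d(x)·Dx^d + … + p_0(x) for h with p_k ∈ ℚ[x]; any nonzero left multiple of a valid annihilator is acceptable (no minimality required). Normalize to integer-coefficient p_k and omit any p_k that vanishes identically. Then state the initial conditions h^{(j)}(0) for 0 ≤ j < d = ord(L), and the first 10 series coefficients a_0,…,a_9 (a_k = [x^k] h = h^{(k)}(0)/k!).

L = 4·Dx + (7 + 12·x)·Dx^2 + (-1 + 3·x + 4·x^2)·Dx^3  (order 3).
h: a_k = 0, 0, 9/2, 21/2, 129/4, 411/4, 1714/5, 11751/10, 1151643/280, 12284087/840, …
ICs: h(0) = 0, h′(0) = 0, h′′(0) = 9.

f: a_k = -3, -12, -48, -192, -768, -3072, -12288, -49152, -196608, -786432, …
g: a_k = 0, -3, 3/2, -1, 3/4, -3/5, 1/2, -3/7, 3/8, -1/3, …
L₀ := L_f ⊗_s L_g (sym. prod.), ord ≤ 2.
∫: right-multiply L₀ by Dx.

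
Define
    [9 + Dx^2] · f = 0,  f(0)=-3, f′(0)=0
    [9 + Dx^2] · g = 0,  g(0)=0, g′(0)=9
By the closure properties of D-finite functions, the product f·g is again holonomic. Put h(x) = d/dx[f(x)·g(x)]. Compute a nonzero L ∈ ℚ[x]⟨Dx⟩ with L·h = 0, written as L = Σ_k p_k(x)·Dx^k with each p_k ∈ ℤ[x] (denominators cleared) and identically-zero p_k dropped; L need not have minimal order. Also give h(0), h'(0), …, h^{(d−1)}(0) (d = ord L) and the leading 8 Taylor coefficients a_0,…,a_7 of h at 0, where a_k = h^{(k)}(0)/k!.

f: a_k = -3, 0, 27/2, 0, -81/8, 0, 243/80, 0, …
g: a_k = 0, 9, 0, -27/2, 0, 243/40, 0, -729/560, …
f·g: L₀ = L_f ⊗_s L_g, ord ≤ 2·2.
h=h₀': d/dx-closure on L₀ ⇒ L.
L = 36 + Dx^2  (order 2).
h: a_k = -27, 0, 486, 0, -1458, 0, 8748/5, 0, …
ICs: h(0) = -27, h′(0) = 0.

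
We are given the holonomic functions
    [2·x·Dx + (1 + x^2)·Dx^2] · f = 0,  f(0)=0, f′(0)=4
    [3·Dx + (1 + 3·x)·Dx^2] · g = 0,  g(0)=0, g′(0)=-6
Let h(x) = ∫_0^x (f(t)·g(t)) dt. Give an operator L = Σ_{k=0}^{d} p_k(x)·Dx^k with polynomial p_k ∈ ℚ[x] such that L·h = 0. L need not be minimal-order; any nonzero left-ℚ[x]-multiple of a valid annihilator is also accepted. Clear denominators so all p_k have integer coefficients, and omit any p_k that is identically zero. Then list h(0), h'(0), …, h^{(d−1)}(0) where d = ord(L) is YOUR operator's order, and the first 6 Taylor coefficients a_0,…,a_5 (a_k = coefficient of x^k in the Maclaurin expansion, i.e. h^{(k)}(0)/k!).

f: a_k = 0, 4, 0, -4/3, 0, 4/5, …
g: a_k = 0, -6, 9, -18, 81/2, -486/5, …
Sym-product of L_f,L_g gives L₀ (≤ ord 4).
h=∫₀ˣh₀: take L = L₀·Dx.
L = (264 + 1260·x + 1008·x^2 + 3420·x^3 + 3240·x^4 + 4212·x^5 + 324·x^7)·Dx^2 + (178 + 660·x + 3828·x^2 + 7308·x^3 + 12960·x^4 + 10044·x^5 + 11340·x^6 + 324·x^7 + 1134·x^8)·Dx^3 + (132 + 608·x + 1728·x^2 + 4568·x^3 + 6456·x^4 + 8856·x^5 + 5184·x^6 + 5544·x^7 + 324·x^8 + 648·x^9)·Dx^4 + (13 + 102·x + 341·x^2 + 744·x^3 + 1138·x^4 + 1236·x^5 + 1386·x^6 + 648·x^7 + 657·x^8 + 54·x^9 + 81·x^10)·Dx^5  (order 5).
h: a_k = 0, 0, 0, -8, 9, -64/5, …
ICs: h(0) = 0, h′(0) = 0, h′′(0) = 0, h′′′(0) = -48, h′′′′(0) = 216.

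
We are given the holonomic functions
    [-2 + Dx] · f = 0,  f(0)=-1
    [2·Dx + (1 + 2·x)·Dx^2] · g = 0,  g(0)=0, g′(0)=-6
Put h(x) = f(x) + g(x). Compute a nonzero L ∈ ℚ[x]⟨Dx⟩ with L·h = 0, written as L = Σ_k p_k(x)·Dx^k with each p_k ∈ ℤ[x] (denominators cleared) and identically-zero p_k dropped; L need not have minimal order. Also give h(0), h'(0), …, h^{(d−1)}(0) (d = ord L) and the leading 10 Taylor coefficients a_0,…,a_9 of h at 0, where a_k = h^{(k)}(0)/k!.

f: a_k = -1, -2, -2, -4/3, -2/3, -4/15, -4/45, -8/315, -2/315, -4/2835, …
g: a_k = 0, -6, 6, -8, 12, -96/5, 32, -384/7, 96, -512/3, …
Weyl lclm of L_f,L_g ⇒ L₀ (ord ≤ 3).
L = (-6 - 4·x)·Dx + (1 - 4·x - 4·x^2)·Dx^2 + (1 + 3·x + 2·x^2)·Dx^3  (order 3).
h: a_k = -1, -8, 4, -28/3, 34/3, -292/15, 1436/45, -17288/315, 30238/315, -483844/2835, …
ICs: h(0) = -1, h′(0) = -8, h′′(0) = 8.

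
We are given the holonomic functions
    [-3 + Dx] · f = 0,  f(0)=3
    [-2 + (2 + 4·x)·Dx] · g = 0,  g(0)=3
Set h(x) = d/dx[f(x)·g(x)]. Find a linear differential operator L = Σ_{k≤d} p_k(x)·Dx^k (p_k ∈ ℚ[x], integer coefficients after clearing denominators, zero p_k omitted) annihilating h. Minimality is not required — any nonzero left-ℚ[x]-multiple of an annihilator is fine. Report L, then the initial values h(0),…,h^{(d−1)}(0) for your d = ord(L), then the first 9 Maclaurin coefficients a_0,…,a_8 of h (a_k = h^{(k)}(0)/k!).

L = (7 + 24·x + 18·x^2) + (-2 - 7·x - 6·x^2)·Dx  (order 1).
h: a_k = 36, 126, 216, 234, 198, 567/5, 432/5, -351/35, 891/10, …
ICs: h(0) = 36.

f: a_k = 3, 9, 27/2, 27/2, 81/8, 243/40, 243/80, 729/560, 2187/4480, …
g: a_k = 3, 3, -3/2, 3/2, -15/8, 21/8, -63/16, 99/16, -1287/128, …
L₀ := L_f ⊗_s L_g (sym. prod.), ord ≤ 1.
Derive L from L₀ (diff closure).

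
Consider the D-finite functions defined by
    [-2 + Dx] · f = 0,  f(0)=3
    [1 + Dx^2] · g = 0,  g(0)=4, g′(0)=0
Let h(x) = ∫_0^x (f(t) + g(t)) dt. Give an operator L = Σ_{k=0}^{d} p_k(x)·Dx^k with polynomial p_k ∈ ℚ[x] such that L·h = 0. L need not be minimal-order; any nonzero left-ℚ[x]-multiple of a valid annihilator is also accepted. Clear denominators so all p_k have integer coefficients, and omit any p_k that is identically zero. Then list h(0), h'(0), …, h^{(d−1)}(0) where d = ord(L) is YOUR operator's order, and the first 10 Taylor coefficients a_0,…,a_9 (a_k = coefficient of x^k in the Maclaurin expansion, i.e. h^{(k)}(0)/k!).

f: a_k = 3, 6, 6, 4, 2, 4/5, 4/15, 8/105, 2/105, 4/945, …
g: a_k = 4, 0, -2, 0, 1/6, 0, -1/180, 0, 1/10080, 0, …
f+g: L₀ = lclm(L_f,L_g), ord ≤ 1+2.
h=∫₀ˣh₀: take L = L₀·Dx.
L = -2·Dx + Dx^2 - 2·Dx^3 + Dx^4  (order 4).
h: a_k = 0, 7, 3, 4/3, 1, 13/30, 2/15, 47/1260, 1/105, 193/90720, …
ICs: h(0) = 0, h′(0) = 7, h′′(0) = 6, h′′′(0) = 8.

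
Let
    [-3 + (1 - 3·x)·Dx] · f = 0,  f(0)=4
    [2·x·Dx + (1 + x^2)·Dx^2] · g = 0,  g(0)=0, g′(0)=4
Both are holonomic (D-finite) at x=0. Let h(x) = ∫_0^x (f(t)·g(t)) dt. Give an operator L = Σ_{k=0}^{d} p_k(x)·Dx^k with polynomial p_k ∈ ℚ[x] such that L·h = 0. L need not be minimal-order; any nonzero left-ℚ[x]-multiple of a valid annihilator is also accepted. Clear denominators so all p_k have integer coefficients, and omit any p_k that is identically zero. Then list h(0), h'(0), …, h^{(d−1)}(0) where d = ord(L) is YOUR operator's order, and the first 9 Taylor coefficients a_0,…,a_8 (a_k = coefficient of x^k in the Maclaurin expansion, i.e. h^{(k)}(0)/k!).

f: a_k = 4, 12, 36, 108, 324, 972, 2916, 8748, 26244, …
g: a_k = 0, 4, 0, -4/3, 0, 4/5, 0, -4/7, 0, …
Product ⇒ symmetric product L₀, ord ≤ 2.
Integrate: L := L₀·Dx.
L = 6·x·Dx + (6 - 2·x + 12·x^2)·Dx^2 + (-1 + 3·x - x^2 + 3·x^3)·Dx^3  (order 3).
h: a_k = 0, 0, 8, 16, 104/3, 416/5, 3128/15, 18768/35, 49256/35, …
ICs: h(0) = 0, h′(0) = 0, h′′(0) = 16.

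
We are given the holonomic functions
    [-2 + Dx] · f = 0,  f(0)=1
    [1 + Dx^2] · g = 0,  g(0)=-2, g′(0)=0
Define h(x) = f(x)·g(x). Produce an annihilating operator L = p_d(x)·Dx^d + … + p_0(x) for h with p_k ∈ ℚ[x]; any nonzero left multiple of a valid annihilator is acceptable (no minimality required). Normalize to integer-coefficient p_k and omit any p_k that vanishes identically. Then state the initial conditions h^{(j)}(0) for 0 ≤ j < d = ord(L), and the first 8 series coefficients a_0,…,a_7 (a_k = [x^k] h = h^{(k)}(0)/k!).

L = 5 - 4·Dx + Dx^2  (order 2).
h: a_k = -2, -4, -3, -2/3, 7/12, 19/30, 13/40, 139/1260, …
ICs: h(0) = -2, h′(0) = -4.

f: a_k = 1, 2, 2, 4/3, 2/3, 4/15, 4/45, 8/315, …
g: a_k = -2, 0, 1, 0, -1/12, 0, 1/360, 0, …
h₀=f·g: eliminate ⇒ L₀, order ≤ 1·2.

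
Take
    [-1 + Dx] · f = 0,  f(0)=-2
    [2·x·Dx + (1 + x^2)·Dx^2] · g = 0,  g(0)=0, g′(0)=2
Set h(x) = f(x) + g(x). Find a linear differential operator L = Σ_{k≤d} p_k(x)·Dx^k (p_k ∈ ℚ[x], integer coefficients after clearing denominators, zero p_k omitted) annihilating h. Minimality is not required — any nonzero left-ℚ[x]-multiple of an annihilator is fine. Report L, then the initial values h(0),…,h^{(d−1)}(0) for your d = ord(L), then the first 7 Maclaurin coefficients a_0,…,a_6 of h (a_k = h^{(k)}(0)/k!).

L = (2 - 4·x - 2·x^2)·Dx + (-3 + 3·x + x^2 - x^3)·Dx^2 + (1 + x + x^2 + x^3)·Dx^3  (order 3).
h: a_k = -2, 0, -1, -1, -1/12, 23/60, -1/360, …
ICs: h(0) = -2, h′(0) = 0, h′′(0) = -2.

f: a_k = -2, -2, -1, -1/3, -1/12, -1/60, -1/360, …
g: a_k = 0, 2, 0, -2/3, 0, 2/5, 0, …
f+g: L₀ = lclm(L_f,L_g), ord ≤ 1+2.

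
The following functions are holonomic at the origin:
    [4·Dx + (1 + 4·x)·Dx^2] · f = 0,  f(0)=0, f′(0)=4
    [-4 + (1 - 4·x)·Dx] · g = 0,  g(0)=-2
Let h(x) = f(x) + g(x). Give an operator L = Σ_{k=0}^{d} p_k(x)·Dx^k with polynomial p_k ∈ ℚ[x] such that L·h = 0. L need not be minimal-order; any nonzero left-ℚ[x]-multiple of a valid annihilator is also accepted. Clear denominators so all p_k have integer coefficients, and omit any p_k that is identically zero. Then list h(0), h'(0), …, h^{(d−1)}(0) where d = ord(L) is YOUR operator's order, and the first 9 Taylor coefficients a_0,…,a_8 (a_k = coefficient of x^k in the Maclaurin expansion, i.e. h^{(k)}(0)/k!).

L = (-160 - 128·x)·Dx + (-16 - 256·x - 256·x^2)·Dx^2 + (3 + 4·x - 48·x^2 - 64·x^3)·Dx^3  (order 3).
h: a_k = -2, -4, -40, -320/3, -576, -9216/5, -26624/3, -212992/7, -139264, …
ICs: h(0) = -2, h′(0) = -4, h′′(0) = -80.

f: a_k = 0, 4, -8, 64/3, -64, 1024/5, -2048/3, 16384/7, -8192, …
g: a_k = -2, -8, -32, -128, -512, -2048, -8192, -32768, -131072, …
Weyl lclm of L_f,L_g ⇒ L₀ (ord ≤ 3).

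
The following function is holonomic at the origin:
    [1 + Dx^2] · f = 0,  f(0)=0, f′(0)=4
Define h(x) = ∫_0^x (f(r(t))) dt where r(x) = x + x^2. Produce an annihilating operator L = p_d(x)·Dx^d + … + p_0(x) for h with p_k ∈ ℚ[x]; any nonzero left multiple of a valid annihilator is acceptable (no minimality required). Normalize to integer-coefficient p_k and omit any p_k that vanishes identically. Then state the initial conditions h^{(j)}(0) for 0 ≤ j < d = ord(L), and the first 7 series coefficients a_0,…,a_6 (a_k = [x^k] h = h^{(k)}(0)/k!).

f: a_k = 0, 4, 0, -2/3, 0, 1/30, 0, …
h₀=f(r): pull back L_f along r ⇒ L₀.
h=∫h₀ ⇒ L = L₀·Dx.
L = (1 + 6·x + 12·x^2 + 8·x^3)·Dx - 2·Dx^2 + (1 + 2·x)·Dx^3  (order 3).
h: a_k = 0, 0, 2, 4/3, -1/6, -2/5, -59/180, …
ICs: h(0) = 0, h′(0) = 0, h′′(0) = 4.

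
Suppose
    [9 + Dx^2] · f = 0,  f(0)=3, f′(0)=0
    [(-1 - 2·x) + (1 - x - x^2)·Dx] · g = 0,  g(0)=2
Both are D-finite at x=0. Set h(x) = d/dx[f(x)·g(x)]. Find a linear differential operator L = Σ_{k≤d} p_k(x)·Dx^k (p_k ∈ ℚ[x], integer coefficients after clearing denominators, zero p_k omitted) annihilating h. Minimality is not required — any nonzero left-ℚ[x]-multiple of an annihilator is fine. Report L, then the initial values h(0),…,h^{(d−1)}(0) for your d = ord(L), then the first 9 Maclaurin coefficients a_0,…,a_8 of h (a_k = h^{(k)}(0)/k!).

L = (3 - 162·x - 81·x^2 + 162·x^3 + 81·x^4) + (-12 - 6·x + 54·x^2 + 36·x^3)·Dx + (7 - 16·x - 7·x^2 + 18·x^3 + 9·x^4)·Dx^2  (order 2).
h: a_k = 6, -30, -27, -15, -255/4, -2709/20, -9891/40, -127509/280, -1859733/2240, …
ICs: h(0) = 6, h′(0) = -30.

f: a_k = 3, 0, -27/2, 0, 81/8, 0, -243/80, 0, 2187/4480, …
g: a_k = 2, 2, 4, 6, 10, 16, 26, 42, 68, …
h₀=f·g: eliminate ⇒ L₀, order ≤ 2·1.
h=h₀': d/dx-closure on L₀ ⇒ L.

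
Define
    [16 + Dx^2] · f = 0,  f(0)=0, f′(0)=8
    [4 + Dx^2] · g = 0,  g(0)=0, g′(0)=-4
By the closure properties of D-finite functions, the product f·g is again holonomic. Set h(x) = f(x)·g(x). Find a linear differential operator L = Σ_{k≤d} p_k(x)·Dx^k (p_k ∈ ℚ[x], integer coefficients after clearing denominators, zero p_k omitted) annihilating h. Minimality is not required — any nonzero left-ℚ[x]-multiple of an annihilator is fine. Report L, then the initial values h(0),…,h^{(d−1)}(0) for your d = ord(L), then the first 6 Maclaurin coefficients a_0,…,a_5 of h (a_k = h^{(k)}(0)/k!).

L = 144 + 40·Dx^2 + Dx^4  (order 4).
h: a_k = 0, 0, -32, 0, 320/3, 0, …
ICs: h(0) = 0, h′(0) = 0, h′′(0) = -64, h′′′(0) = 0.

f: a_k = 0, 8, 0, -64/3, 0, 256/15, …
g: a_k = 0, -4, 0, 8/3, 0, -8/15, …
L₀ := L_f ⊗_s L_g (sym. prod.), ord ≤ 4.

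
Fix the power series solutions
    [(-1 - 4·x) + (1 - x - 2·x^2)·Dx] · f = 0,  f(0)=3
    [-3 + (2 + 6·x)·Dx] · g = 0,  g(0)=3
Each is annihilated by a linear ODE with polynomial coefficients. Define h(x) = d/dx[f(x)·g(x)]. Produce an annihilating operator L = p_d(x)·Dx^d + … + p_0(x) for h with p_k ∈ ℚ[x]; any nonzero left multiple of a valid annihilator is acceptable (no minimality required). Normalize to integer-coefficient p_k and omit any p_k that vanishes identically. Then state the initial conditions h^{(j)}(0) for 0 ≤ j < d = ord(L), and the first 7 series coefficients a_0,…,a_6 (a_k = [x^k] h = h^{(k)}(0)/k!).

L = (27 + 282·x + 663·x^2 + 660·x^3 + 540·x^4) + (-10 - 42·x - 30·x^2 + 98·x^3 + 312·x^4 + 216·x^5)·Dx  (order 1).
h: a_k = 45/2, 243/4, 4347/16, 15723/32, 465615/256, 1458837/512, 21784455/2048, …
ICs: h(0) = 45/2.

f: a_k = 3, 3, 9, 15, 33, 63, 129, …
g: a_k = 3, 9/2, -27/8, 81/16, -1215/128, 5103/256, -45927/1024, …
L₀ := L_f ⊗_s L_g (sym. prod.), ord ≤ 1.
h=h₀': d/dx-closure on L₀ ⇒ L.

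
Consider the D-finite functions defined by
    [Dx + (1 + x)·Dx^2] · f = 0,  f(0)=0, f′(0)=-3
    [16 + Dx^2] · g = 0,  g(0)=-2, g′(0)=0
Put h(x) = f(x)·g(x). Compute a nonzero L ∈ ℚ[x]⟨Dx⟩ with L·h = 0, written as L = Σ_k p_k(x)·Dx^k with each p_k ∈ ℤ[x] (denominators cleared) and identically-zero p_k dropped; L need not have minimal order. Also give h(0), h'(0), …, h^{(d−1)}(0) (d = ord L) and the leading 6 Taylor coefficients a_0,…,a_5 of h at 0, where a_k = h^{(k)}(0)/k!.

f: a_k = 0, -3, 3/2, -1, 3/4, -3/5, …
g: a_k = -2, 0, 16, 0, -64/3, 0, …
Product ⇒ symmetric product L₀, ord ≤ 4.
L = (15072 + 62976·x + 97024·x^2 + 65536·x^3 + 16384·x^4) + (1984 + 6080·x + 6144·x^2 + 2048·x^3)·Dx + (1950 + 8000·x + 12192·x^2 + 8192·x^3 + 2048·x^4)·Dx^2 + (124 + 380·x + 384·x^2 + 128·x^3)·Dx^3 + (63 + 254·x + 383·x^2 + 256·x^3 + 64·x^4)·Dx^4  (order 4).
h: a_k = 0, 6, -3, -46, 45/2, 246/5, …
ICs: h(0) = 0, h′(0) = 6, h′′(0) = -6, h′′′(0) = -276.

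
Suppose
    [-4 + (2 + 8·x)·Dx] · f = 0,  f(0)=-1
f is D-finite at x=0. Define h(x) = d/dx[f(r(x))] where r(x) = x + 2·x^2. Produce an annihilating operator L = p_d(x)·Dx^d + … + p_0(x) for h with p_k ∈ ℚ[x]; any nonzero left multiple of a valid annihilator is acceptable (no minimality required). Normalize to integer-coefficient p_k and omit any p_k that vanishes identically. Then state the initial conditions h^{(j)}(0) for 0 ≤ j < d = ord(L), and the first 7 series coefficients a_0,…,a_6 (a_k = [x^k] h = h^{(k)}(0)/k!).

L = 2 + (-1 - 8·x - 24·x^2 - 32·x^3)·Dx  (order 1).
h: a_k = -2, -4, 12, -24, 20, 72, -392, …
ICs: h(0) = -2.

f: a_k = -1, -2, 2, -4, 10, -28, 84, …
L₀ from L_f via x↦r, Dx↦r'^{-1}Dx.
h=h₀': d/dx-closure on L₀ ⇒ L.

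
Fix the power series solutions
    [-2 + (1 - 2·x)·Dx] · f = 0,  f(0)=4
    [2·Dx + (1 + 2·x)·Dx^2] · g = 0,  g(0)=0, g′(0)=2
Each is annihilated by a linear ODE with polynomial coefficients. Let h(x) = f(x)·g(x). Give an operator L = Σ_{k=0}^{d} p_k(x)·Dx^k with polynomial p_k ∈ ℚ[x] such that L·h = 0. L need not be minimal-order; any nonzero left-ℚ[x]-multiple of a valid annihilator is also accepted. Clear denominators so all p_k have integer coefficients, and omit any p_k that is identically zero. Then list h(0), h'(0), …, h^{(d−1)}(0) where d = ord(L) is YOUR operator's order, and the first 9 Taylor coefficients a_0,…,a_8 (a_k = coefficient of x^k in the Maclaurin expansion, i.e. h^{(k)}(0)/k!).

f: a_k = 4, 8, 16, 32, 64, 128, 256, 512, 1024, …
g: a_k = 0, 2, -2, 8/3, -4, 32/5, -32/3, 128/7, -32, …
h₀=f·g: eliminate ⇒ L₀, order ≤ 1·2.
L = 4 + (2 + 12·x)·Dx + (-1 + 4·x^2)·Dx^2  (order 2).
h: a_k = 0, 8, 8, 80/3, 112/3, 1504/15, 2368/15, 40832/105, 68224/105, …
ICs: h(0) = 0, h′(0) = 8.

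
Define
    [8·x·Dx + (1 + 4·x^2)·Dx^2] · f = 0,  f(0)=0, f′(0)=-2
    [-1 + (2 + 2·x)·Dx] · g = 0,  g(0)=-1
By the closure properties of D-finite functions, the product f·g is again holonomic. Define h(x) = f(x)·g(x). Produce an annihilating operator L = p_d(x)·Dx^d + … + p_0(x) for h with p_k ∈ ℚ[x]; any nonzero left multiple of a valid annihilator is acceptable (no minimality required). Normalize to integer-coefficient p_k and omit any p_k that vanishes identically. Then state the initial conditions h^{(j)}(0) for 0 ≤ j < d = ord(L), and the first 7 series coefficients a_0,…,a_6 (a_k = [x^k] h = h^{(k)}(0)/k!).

f: a_k = 0, -2, 0, 8/3, 0, -32/5, 0, …
g: a_k = -1, -1/2, 1/8, -1/16, 5/128, -7/256, 21/1024, …
L₀ := L_f ⊗_s L_g (sym. prod.), ord ≤ 2.
L = (3 - 16·x - 4·x^2) + (-4 + 28·x + 48·x^2 + 16·x^3)·Dx + (4 + 8·x + 20·x^2 + 32·x^3 + 16·x^4)·Dx^2  (order 2).
h: a_k = 0, 2, 1, -35/12, -29/24, 6389/960, 5929/1920, …
ICs: h(0) = 0, h′(0) = 2.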